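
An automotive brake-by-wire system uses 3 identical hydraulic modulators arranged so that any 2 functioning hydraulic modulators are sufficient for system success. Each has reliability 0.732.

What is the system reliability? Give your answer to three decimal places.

0.823

R = Σ_{i=2}^{3} C(3,i) p^i (1−p)^{3−i} with p = 0.732
C(3,2)·0.732^2·0.268^1 = 0.43080
C(3,3)·0.732^3·0.268^0 = 0.39222
Sum = 0.823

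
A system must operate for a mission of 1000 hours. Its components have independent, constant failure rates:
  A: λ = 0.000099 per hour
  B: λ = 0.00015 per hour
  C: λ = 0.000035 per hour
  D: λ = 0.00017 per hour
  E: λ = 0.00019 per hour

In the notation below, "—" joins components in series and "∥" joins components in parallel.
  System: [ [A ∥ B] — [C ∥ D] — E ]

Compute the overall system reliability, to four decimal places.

0.8117

R(A) = exp(−0.000099 × 1000) = 0.905743
R(B) = exp(−0.00015 × 1000) = 0.860708
R(C) = exp(−0.000035 × 1000) = 0.965605
R(D) = exp(−0.00017 × 1000) = 0.843665
R(E) = exp(−0.00019 × 1000) = 0.826959
Parallel (A and B): 1 − (1 − 0.905743)(1 − 0.860708) = 0.986871
Parallel (C and D): 1 − (1 − 0.965605)(1 − 0.843665) = 0.994623
Series ([0.986871], [0.994623], and E): 0.986871 × 0.994623 × 0.826959 = 0.8117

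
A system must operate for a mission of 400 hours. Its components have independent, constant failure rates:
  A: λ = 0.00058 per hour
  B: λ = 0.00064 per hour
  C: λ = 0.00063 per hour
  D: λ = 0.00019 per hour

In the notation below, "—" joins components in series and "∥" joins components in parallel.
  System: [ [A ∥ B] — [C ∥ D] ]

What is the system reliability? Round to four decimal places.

R(A) = exp(−0.00058 × 400) = 0.792946
R(B) = exp(−0.00064 × 400) = 0.774142
R(C) = exp(−0.00063 × 400) = 0.777245
R(D) = exp(−0.00019 × 400) = 0.926816
Parallel (A and B): 1 − (1 − 0.792946)(1 − 0.774142) = 0.953235
Parallel (C and D): 1 − (1 − 0.777245)(1 − 0.926816) = 0.983698
Series ([0.953235] and [0.983698]): 0.953235 × 0.983698 = 0.9377

0.9377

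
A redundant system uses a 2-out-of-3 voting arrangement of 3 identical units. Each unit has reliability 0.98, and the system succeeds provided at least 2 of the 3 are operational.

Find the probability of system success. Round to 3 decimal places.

0.999

R = Σ_{i=2}^{3} C(3,i) p^i (1−p)^{3−i} with p = 0.98
C(3,2)·0.98^2·0.02^1 = 0.05762
C(3,3)·0.98^3·0.02^0 = 0.94119
Sum = 0.999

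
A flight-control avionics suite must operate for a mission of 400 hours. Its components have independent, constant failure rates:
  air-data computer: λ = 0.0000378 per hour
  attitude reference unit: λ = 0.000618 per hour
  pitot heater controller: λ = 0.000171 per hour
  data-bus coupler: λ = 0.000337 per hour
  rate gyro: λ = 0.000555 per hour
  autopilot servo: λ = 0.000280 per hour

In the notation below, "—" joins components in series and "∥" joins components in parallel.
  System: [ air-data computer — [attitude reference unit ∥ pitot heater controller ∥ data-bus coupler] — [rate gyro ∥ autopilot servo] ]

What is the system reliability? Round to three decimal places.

0.962

R(air-data computer) = exp(−0.0000378 × 400) = 0.98499
R(attitude reference unit) = exp(−0.000618 × 400) = 0.78098
R(pitot heater controller) = exp(−0.000171 × 400) = 0.93389
R(data-bus coupler) = exp(−0.000337 × 400) = 0.87389
R(rate gyro) = exp(−0.000555 × 400) = 0.80092
R(autopilot servo) = exp(−0.000280 × 400) = 0.89404
Parallel (attitude reference unit, pitot heater controller, and data-bus coupler): 1 − (1 − 0.78098)(1 − 0.93389)(1 − 0.87389) = 0.99817
Parallel (rate gyro and autopilot servo): 1 − (1 − 0.80092)(1 − 0.89404) = 0.97891
Series (air-data computer, [0.99817], and [0.97891]): 0.98499 × 0.99817 × 0.97891 = 0.962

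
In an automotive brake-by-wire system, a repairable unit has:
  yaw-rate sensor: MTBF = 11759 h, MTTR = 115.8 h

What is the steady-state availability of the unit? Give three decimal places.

0.990

A(yaw-rate sensor) = MTBF/(MTBF+MTTR) = 11759/(11759+115.8) = 0.990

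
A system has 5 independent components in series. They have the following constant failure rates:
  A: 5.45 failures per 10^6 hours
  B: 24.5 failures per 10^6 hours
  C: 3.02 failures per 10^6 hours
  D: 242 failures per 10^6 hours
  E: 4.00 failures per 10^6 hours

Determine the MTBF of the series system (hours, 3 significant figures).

3580

Series of exponential components: λ_sys = Σ λ_i
λ_sys = 0.00000545 + 0.0000245 + 0.00000302 + 0.000242 + 0.00000400 = 2.7897e-04 /h
MTBF = 1 / λ_sys = 3580 h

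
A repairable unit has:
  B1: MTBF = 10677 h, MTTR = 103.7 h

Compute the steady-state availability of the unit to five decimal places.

0.99038

A(B1) = MTBF/(MTBF+MTTR) = 10677/(10677+103.7) = 0.99038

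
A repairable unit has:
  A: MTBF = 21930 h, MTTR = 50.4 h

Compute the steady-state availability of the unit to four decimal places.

A(A) = MTBF/(MTBF+MTTR) = 21930/(21930+50.4) = 0.9977

0.9977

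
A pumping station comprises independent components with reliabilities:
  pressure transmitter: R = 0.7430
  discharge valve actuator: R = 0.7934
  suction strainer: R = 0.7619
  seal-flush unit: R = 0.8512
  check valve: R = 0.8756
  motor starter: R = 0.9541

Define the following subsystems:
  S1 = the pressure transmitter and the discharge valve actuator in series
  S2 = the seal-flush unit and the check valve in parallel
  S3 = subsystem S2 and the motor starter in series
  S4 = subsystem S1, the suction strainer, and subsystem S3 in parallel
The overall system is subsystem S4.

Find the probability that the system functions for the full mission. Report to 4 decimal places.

0.9938

Series (pressure transmitter and discharge valve actuator): 0.743000 × 0.793400 = 0.589496
Parallel (seal-flush unit and check valve): 1 − (1 − 0.851200)(1 − 0.875600) = 0.981489
Series ([0.981489] and motor starter): 0.981489 × 0.954100 = 0.936439
Parallel ([0.589496], suction strainer, and [0.936439]): 1 − (1 − 0.589496)(1 − 0.761900)(1 − 0.936439) = 0.9938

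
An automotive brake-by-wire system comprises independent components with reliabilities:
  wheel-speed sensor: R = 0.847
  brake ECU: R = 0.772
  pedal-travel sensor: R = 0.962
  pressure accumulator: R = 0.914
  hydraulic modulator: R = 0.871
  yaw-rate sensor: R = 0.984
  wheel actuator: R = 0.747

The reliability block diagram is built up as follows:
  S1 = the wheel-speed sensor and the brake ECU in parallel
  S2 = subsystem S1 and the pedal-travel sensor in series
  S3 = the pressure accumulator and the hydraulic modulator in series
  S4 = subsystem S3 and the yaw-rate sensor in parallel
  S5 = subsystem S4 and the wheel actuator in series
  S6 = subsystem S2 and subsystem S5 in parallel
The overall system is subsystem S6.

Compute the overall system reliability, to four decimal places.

0.9817

Parallel (wheel-speed sensor and brake ECU): 1 − (1 − 0.847000)(1 − 0.772000) = 0.965116
Series ([0.965116] and pedal-travel sensor): 0.965116 × 0.962000 = 0.928442
Series (pressure accumulator and hydraulic modulator): 0.914000 × 0.871000 = 0.796094
Parallel ([0.796094] and yaw-rate sensor): 1 − (1 − 0.796094)(1 − 0.984000) = 0.996738
Series ([0.996738] and wheel actuator): 0.996738 × 0.747000 = 0.744563
Parallel ([0.928442] and [0.744563]): 1 − (1 − 0.928442)(1 − 0.744563) = 0.9817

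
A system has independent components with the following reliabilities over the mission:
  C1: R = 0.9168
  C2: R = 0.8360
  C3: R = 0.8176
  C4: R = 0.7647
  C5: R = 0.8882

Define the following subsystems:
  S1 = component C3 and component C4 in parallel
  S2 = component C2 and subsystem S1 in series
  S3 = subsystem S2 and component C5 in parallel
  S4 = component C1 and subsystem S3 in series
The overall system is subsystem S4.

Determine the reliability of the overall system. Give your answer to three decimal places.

0.896

Parallel (C3 and C4): 1 − (1 − 0.81760)(1 − 0.76470) = 0.95708
Series (C2 and [0.95708]): 0.83600 × 0.95708 = 0.80012
Parallel ([0.80012] and C5): 1 − (1 − 0.80012)(1 − 0.88820) = 0.97765
Series (C1 and [0.97765]): 0.91680 × 0.97765 = 0.896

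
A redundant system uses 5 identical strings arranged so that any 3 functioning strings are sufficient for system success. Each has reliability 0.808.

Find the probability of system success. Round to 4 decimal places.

R = Σ_{i=3}^{5} C(5,i) p^i (1−p)^{5−i} with p = 0.808
C(5,3)·0.808^3·0.192^2 = 0.194463
C(5,4)·0.808^4·0.192^1 = 0.409182
C(5,5)·0.808^5·0.192^0 = 0.344395
Sum = 0.9480

0.9480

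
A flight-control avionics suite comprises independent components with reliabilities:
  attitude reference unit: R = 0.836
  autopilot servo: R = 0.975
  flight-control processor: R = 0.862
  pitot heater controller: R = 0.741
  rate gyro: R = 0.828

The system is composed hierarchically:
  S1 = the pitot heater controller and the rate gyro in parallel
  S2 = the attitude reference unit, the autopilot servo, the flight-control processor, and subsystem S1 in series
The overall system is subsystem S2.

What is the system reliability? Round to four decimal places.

Parallel (pitot heater controller and rate gyro): 1 − (1 − 0.741000)(1 − 0.828000) = 0.955452
Series (attitude reference unit, autopilot servo, flight-control processor, and [0.955452]): 0.836000 × 0.975000 × 0.862000 × 0.955452 = 0.6713

0.6713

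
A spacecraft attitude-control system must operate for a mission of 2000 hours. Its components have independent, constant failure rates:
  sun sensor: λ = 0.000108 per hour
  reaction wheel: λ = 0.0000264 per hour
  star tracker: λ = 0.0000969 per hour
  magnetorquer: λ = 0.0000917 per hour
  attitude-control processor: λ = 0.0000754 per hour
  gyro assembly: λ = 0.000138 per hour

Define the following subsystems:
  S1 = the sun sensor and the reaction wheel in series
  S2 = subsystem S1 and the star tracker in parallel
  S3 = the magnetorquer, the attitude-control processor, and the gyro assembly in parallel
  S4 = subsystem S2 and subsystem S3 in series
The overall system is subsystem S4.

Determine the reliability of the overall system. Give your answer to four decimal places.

R(sun sensor) = exp(−0.000108 × 2000) = 0.805735
R(reaction wheel) = exp(−0.0000264 × 2000) = 0.948570
R(star tracker) = exp(−0.0000969 × 2000) = 0.823823
R(magnetorquer) = exp(−0.0000917 × 2000) = 0.832435
R(attitude-control processor) = exp(−0.0000754 × 2000) = 0.860020
R(gyro assembly) = exp(−0.000138 × 2000) = 0.758813
Series (sun sensor and reaction wheel): 0.805735 × 0.948570 = 0.764296
Parallel ([0.764296] and star tracker): 1 − (1 − 0.764296)(1 − 0.823823) = 0.958474
Parallel (magnetorquer, attitude-control processor, and gyro assembly): 1 − (1 − 0.832435)(1 − 0.860020)(1 − 0.758813) = 0.994343
Series ([0.958474] and [0.994343]): 0.958474 × 0.994343 = 0.9531

0.9531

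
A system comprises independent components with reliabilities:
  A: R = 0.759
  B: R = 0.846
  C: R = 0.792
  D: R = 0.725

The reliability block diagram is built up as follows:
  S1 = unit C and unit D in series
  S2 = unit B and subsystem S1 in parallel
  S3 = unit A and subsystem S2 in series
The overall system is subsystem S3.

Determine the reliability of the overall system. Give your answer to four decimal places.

Series (C and D): 0.792000 × 0.725000 = 0.574200
Parallel (B and [0.574200]): 1 − (1 − 0.846000)(1 − 0.574200) = 0.934427
Series (A and [0.934427]): 0.759000 × 0.934427 = 0.7092

0.7092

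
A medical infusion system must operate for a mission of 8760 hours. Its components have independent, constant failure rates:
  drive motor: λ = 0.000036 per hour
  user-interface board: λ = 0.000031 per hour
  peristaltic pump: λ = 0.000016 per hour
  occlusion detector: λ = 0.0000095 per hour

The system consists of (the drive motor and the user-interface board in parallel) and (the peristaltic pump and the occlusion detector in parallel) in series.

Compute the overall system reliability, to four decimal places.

R(drive motor) = exp(−0.000036 × 8760) = 0.729526
R(user-interface board) = exp(−0.000031 × 8760) = 0.762190
R(peristaltic pump) = exp(−0.000016 × 8760) = 0.869219
R(occlusion detector) = exp(−0.0000095 × 8760) = 0.920149
Parallel (drive motor and user-interface board): 1 − (1 − 0.729526)(1 − 0.762190) = 0.935679
Parallel (peristaltic pump and occlusion detector): 1 − (1 − 0.869219)(1 − 0.920149) = 0.989557
Series ([0.935679] and [0.989557]): 0.935679 × 0.989557 = 0.9259

0.9259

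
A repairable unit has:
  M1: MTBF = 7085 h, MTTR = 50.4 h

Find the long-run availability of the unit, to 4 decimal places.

A(M1) = MTBF/(MTBF+MTTR) = 7085/(7085+50.4) = 0.9929

0.9929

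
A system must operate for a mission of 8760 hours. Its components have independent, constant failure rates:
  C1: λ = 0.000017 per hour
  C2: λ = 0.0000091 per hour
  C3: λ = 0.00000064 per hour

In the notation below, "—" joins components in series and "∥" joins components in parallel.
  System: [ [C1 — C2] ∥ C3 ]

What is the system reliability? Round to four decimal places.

R(C1) = exp(−0.000017 × 8760) = 0.861638
R(C2) = exp(−0.0000091 × 8760) = 0.923379
R(C3) = exp(−0.00000064 × 8760) = 0.994409
Series (C1 and C2): 0.861638 × 0.923379 = 0.795618
Parallel ([0.795618] and C3): 1 − (1 − 0.795618)(1 − 0.994409) = 0.9989

0.9989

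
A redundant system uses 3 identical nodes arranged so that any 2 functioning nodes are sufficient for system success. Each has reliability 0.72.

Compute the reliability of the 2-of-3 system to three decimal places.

0.809

R = Σ_{i=2}^{3} C(3,i) p^i (1−p)^{3−i} with p = 0.72
C(3,2)·0.72^2·0.28^1 = 0.43546
C(3,3)·0.72^3·0.28^0 = 0.37325
Sum = 0.809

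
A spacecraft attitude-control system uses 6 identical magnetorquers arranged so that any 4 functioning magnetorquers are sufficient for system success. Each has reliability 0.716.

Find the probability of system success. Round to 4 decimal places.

R = Σ_{i=4}^{6} C(6,i) p^i (1−p)^{6−i} with p = 0.716
C(6,4)·0.716^4·0.284^2 = 0.317966
C(6,5)·0.716^5·0.284^1 = 0.320653
C(6,6)·0.716^6·0.284^0 = 0.134734
Sum = 0.7734

0.7734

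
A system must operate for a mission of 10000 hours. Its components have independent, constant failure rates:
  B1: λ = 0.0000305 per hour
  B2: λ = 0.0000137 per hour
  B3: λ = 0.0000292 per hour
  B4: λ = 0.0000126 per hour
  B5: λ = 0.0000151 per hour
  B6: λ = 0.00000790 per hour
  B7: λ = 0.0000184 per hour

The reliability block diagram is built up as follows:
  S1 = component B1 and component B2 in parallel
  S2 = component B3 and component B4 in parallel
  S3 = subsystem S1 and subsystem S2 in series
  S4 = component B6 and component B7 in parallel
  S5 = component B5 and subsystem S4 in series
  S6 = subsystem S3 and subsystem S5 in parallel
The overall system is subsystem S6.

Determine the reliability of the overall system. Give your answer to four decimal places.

0.9905

R(B1) = exp(−0.0000305 × 10000) = 0.737123
R(B2) = exp(−0.0000137 × 10000) = 0.871970
R(B3) = exp(−0.0000292 × 10000) = 0.746769
R(B4) = exp(−0.0000126 × 10000) = 0.881615
R(B5) = exp(−0.0000151 × 10000) = 0.859848
R(B6) = exp(−0.00000790 × 10000) = 0.924040
R(B7) = exp(−0.0000184 × 10000) = 0.831936
Parallel (B1 and B2): 1 − (1 − 0.737123)(1 − 0.871970) = 0.966344
Parallel (B3 and B4): 1 − (1 − 0.746769)(1 − 0.881615) = 0.970021
Series ([0.966344] and [0.970021]): 0.966344 × 0.970021 = 0.937374
Parallel (B6 and B7): 1 − (1 − 0.924040)(1 − 0.831936) = 0.987234
Series (B5 and [0.987234]): 0.859848 × 0.987234 = 0.848871
Parallel ([0.937374] and [0.848871]): 1 − (1 − 0.937374)(1 − 0.848871) = 0.9905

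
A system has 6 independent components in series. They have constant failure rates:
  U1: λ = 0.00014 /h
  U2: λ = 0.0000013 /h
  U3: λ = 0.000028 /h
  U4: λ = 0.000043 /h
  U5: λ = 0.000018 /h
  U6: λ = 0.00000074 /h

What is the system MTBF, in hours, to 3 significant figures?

4330

Series of exponential components: λ_sys = Σ λ_i
λ_sys = 0.00014 + 0.0000013 + 0.000028 + 0.000043 + 0.000018 + 0.00000074 = 2.3104e-04 /h
MTBF = 1 / λ_sys = 4330 h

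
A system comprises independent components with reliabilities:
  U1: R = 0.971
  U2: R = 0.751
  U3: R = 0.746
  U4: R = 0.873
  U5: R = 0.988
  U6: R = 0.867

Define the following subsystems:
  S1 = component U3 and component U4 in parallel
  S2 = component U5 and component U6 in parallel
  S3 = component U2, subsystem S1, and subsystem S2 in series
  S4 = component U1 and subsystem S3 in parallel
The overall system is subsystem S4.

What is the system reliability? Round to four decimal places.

Parallel (U3 and U4): 1 − (1 − 0.746000)(1 − 0.873000) = 0.967742
Parallel (U5 and U6): 1 − (1 − 0.988000)(1 − 0.867000) = 0.998404
Series (U2, [0.967742], and [0.998404]): 0.751000 × 0.967742 × 0.998404 = 0.725614
Parallel (U1 and [0.725614]): 1 − (1 − 0.971000)(1 − 0.725614) = 0.9920

0.9920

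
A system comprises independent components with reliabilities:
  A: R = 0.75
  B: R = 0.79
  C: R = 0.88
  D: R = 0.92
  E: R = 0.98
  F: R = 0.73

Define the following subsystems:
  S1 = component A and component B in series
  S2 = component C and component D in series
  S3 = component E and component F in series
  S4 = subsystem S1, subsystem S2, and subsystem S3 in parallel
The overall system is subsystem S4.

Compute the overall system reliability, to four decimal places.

0.9779

Series (A and B): 0.750000 × 0.790000 = 0.592500
Series (C and D): 0.880000 × 0.920000 = 0.809600
Series (E and F): 0.980000 × 0.730000 = 0.715400
Parallel ([0.592500], [0.809600], and [0.715400]): 1 − (1 − 0.592500)(1 − 0.809600)(1 − 0.715400) = 0.9779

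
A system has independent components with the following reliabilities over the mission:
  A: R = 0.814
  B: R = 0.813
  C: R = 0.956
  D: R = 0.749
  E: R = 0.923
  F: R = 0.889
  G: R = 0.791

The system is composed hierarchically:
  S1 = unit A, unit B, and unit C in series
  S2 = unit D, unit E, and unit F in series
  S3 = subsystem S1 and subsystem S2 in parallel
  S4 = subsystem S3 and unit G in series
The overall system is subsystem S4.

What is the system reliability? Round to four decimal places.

Series (A, B, and C): 0.814000 × 0.813000 × 0.956000 = 0.632664
Series (D, E, and F): 0.749000 × 0.923000 × 0.889000 = 0.614590
Parallel ([0.632664] and [0.614590]): 1 − (1 − 0.632664)(1 − 0.614590) = 0.858425
Series ([0.858425] and G): 0.858425 × 0.791000 = 0.6790

0.6790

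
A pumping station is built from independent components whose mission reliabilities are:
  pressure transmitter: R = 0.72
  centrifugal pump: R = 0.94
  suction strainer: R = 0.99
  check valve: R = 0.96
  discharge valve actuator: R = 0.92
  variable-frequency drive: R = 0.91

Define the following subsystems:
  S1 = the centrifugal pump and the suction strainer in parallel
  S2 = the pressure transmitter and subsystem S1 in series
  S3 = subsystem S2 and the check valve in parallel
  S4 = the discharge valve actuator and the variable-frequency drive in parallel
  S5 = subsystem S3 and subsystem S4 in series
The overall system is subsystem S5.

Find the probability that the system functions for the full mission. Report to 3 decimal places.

Parallel (centrifugal pump and suction strainer): 1 − (1 − 0.94000)(1 − 0.99000) = 0.99940
Series (pressure transmitter and [0.99940]): 0.72000 × 0.99940 = 0.71957
Parallel ([0.71957] and check valve): 1 − (1 − 0.71957)(1 − 0.96000) = 0.98878
Parallel (discharge valve actuator and variable-frequency drive): 1 − (1 − 0.92000)(1 − 0.91000) = 0.99280
Series ([0.98878] and [0.99280]): 0.98878 × 0.99280 = 0.982

0.982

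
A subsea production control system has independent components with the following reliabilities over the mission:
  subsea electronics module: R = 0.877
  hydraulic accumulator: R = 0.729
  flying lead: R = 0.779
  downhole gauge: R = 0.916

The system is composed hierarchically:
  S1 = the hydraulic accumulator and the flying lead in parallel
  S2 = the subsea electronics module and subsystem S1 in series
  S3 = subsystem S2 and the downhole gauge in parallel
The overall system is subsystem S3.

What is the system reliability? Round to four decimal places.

0.9853

Parallel (hydraulic accumulator and flying lead): 1 − (1 − 0.729000)(1 − 0.779000) = 0.940109
Series (subsea electronics module and [0.940109]): 0.877000 × 0.940109 = 0.824476
Parallel ([0.824476] and downhole gauge): 1 − (1 − 0.824476)(1 − 0.916000) = 0.9853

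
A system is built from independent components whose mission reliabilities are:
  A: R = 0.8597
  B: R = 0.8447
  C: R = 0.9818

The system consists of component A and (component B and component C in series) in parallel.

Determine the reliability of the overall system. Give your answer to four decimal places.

Series (B and C): 0.844700 × 0.981800 = 0.829326
Parallel (A and [0.829326]): 1 − (1 − 0.859700)(1 − 0.829326) = 0.9761

0.9761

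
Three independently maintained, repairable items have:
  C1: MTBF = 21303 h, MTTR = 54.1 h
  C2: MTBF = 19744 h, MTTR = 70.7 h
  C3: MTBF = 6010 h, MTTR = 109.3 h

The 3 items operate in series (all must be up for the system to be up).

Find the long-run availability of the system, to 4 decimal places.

0.9762

A(C1) = MTBF/(MTBF+MTTR) = 21303/(21303+54.1) = 0.997467
A(C2) = MTBF/(MTBF+MTTR) = 19744/(19744+70.7) = 0.996432
A(C3) = MTBF/(MTBF+MTTR) = 6010/(6010+109.3) = 0.982138
Series availability: 0.997467 × 0.996432 × 0.982138 = 0.9762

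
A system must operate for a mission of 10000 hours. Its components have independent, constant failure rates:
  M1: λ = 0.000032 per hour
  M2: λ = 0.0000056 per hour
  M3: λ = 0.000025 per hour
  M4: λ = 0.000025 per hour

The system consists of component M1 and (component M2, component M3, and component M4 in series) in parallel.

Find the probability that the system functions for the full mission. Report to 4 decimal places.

0.8832

R(M1) = exp(−0.000032 × 10000) = 0.726149
R(M2) = exp(−0.0000056 × 10000) = 0.945539
R(M3) = exp(−0.000025 × 10000) = 0.778801
R(M4) = exp(−0.000025 × 10000) = 0.778801
Series (M2, M3, and M4): 0.945539 × 0.778801 × 0.778801 = 0.573499
Parallel (M1 and [0.573499]): 1 − (1 − 0.726149)(1 − 0.573499) = 0.8832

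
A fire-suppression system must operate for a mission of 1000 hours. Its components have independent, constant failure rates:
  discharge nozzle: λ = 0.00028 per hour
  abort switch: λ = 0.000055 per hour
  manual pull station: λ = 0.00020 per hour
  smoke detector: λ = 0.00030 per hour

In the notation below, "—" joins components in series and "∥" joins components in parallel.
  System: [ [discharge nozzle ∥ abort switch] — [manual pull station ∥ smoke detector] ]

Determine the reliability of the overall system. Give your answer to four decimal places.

R(discharge nozzle) = exp(−0.00028 × 1000) = 0.755784
R(abort switch) = exp(−0.000055 × 1000) = 0.946485
R(manual pull station) = exp(−0.00020 × 1000) = 0.818731
R(smoke detector) = exp(−0.00030 × 1000) = 0.740818
Parallel (discharge nozzle and abort switch): 1 − (1 − 0.755784)(1 − 0.946485) = 0.986931
Parallel (manual pull station and smoke detector): 1 − (1 − 0.818731)(1 − 0.740818) = 0.953018
Series ([0.986931] and [0.953018]): 0.986931 × 0.953018 = 0.9406

0.9406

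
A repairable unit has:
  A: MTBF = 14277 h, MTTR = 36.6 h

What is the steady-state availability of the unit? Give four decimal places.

0.9974

A(A) = MTBF/(MTBF+MTTR) = 14277/(14277+36.6) = 0.9974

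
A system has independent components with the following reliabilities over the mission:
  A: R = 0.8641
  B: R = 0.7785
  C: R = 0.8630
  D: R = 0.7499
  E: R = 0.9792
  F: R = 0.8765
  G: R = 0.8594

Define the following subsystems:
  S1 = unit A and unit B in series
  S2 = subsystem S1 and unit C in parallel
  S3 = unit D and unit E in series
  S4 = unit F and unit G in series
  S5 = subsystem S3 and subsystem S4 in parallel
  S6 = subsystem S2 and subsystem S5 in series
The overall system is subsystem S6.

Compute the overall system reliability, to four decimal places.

Series (A and B): 0.864100 × 0.778500 = 0.672702
Parallel ([0.672702] and C): 1 − (1 − 0.672702)(1 − 0.863000) = 0.955160
Series (D and E): 0.749900 × 0.979200 = 0.734302
Series (F and G): 0.876500 × 0.859400 = 0.753264
Parallel ([0.734302] and [0.753264]): 1 − (1 − 0.734302)(1 − 0.753264) = 0.934443
Series ([0.955160] and [0.934443]): 0.955160 × 0.934443 = 0.8925

0.8925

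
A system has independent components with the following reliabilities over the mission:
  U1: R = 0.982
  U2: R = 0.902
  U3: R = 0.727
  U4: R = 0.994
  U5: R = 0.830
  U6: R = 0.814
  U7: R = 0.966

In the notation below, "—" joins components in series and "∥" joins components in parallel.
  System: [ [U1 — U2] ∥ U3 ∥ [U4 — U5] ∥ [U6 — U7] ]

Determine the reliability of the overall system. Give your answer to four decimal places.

0.9988

Series (U1 and U2): 0.982000 × 0.902000 = 0.885764
Series (U4 and U5): 0.994000 × 0.830000 = 0.825020
Series (U6 and U7): 0.814000 × 0.966000 = 0.786324
Parallel ([0.885764], U3, [0.825020], and [0.786324]): 1 − (1 − 0.885764)(1 − 0.727000)(1 − 0.825020)(1 − 0.786324) = 0.9988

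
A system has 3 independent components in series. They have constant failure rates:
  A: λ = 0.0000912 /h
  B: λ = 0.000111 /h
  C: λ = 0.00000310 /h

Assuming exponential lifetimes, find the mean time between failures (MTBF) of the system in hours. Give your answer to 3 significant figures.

Series of exponential components: λ_sys = Σ λ_i
λ_sys = 0.0000912 + 0.000111 + 0.00000310 = 2.0530e-04 /h
MTBF = 1 / λ_sys = 4870 h

4870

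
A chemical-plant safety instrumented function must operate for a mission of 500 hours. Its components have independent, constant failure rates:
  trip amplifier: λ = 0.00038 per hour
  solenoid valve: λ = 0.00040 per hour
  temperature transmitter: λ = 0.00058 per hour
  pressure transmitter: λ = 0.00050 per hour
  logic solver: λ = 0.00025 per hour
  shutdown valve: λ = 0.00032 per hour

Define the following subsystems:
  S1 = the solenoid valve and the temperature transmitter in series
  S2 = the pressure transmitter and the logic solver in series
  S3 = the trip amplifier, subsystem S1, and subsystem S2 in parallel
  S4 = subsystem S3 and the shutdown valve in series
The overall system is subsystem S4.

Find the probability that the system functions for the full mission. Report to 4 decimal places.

0.8343

R(trip amplifier) = exp(−0.00038 × 500) = 0.826959
R(solenoid valve) = exp(−0.00040 × 500) = 0.818731
R(temperature transmitter) = exp(−0.00058 × 500) = 0.748264
R(pressure transmitter) = exp(−0.00050 × 500) = 0.778801
R(logic solver) = exp(−0.00025 × 500) = 0.882497
R(shutdown valve) = exp(−0.00032 × 500) = 0.852144
Series (solenoid valve and temperature transmitter): 0.818731 × 0.748264 = 0.612627
Series (pressure transmitter and logic solver): 0.778801 × 0.882497 = 0.687290
Parallel (trip amplifier, [0.612627], and [0.687290]): 1 − (1 − 0.826959)(1 − 0.612627)(1 − 0.687290) = 0.979039
Series ([0.979039] and shutdown valve): 0.979039 × 0.852144 = 0.8343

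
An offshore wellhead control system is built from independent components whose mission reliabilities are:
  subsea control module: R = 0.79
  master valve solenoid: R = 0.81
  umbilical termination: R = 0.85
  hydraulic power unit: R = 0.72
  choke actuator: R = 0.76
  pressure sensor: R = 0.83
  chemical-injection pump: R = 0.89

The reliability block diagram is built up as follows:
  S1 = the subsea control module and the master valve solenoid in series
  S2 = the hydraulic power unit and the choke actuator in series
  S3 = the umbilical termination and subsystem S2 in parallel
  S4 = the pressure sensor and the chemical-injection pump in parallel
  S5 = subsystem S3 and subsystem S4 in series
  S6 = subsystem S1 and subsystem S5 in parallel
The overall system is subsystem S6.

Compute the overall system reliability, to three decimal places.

Series (subsea control module and master valve solenoid): 0.79000 × 0.81000 = 0.63990
Series (hydraulic power unit and choke actuator): 0.72000 × 0.76000 = 0.54720
Parallel (umbilical termination and [0.54720]): 1 − (1 − 0.85000)(1 − 0.54720) = 0.93208
Parallel (pressure sensor and chemical-injection pump): 1 − (1 − 0.83000)(1 − 0.89000) = 0.98130
Series ([0.93208] and [0.98130]): 0.93208 × 0.98130 = 0.91465
Parallel ([0.63990] and [0.91465]): 1 − (1 − 0.63990)(1 − 0.91465) = 0.969

0.969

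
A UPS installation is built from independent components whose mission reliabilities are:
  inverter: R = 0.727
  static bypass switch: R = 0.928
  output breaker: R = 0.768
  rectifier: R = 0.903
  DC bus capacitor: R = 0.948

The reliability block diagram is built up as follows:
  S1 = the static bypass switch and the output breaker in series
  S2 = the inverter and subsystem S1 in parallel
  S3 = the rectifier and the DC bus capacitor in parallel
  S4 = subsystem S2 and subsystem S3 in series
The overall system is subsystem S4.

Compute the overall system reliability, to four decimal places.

Series (static bypass switch and output breaker): 0.928000 × 0.768000 = 0.712704
Parallel (inverter and [0.712704]): 1 − (1 − 0.727000)(1 − 0.712704) = 0.921568
Parallel (rectifier and DC bus capacitor): 1 − (1 − 0.903000)(1 − 0.948000) = 0.994956
Series ([0.921568] and [0.994956]): 0.921568 × 0.994956 = 0.9169

0.9169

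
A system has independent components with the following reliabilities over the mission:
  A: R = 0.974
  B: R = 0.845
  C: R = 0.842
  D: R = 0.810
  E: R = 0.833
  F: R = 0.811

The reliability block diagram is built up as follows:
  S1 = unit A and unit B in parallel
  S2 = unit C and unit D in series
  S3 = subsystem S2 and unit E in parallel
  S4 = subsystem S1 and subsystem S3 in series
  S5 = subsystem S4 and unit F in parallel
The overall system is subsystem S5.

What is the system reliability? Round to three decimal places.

Parallel (A and B): 1 − (1 − 0.97400)(1 − 0.84500) = 0.99597
Series (C and D): 0.84200 × 0.81000 = 0.68202
Parallel ([0.68202] and E): 1 − (1 − 0.68202)(1 − 0.83300) = 0.94690
Series ([0.99597] and [0.94690]): 0.99597 × 0.94690 = 0.94308
Parallel ([0.94308] and F): 1 − (1 − 0.94308)(1 − 0.81100) = 0.989

0.989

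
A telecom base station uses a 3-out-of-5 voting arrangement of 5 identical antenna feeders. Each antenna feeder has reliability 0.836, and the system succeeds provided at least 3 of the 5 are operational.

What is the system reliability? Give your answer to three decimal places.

0.966

R = Σ_{i=3}^{5} C(5,i) p^i (1−p)^{5−i} with p = 0.836
C(5,3)·0.836^3·0.164^2 = 0.15715
C(5,4)·0.836^4·0.164^1 = 0.40053
C(5,5)·0.836^5·0.164^0 = 0.40835
Sum = 0.966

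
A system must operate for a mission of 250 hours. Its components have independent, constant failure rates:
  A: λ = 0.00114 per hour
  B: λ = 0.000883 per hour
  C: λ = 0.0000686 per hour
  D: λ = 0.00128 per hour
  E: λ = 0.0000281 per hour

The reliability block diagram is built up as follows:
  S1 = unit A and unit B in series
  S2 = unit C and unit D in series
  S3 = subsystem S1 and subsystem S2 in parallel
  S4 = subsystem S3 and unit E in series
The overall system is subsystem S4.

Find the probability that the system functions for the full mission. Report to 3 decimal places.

0.880

R(A) = exp(−0.00114 × 250) = 0.75201
R(B) = exp(−0.000883 × 250) = 0.80192
R(C) = exp(−0.0000686 × 250) = 0.98300
R(D) = exp(−0.00128 × 250) = 0.72615
R(E) = exp(−0.0000281 × 250) = 0.99300
Series (A and B): 0.75201 × 0.80192 = 0.60305
Series (C and D): 0.98300 × 0.72615 = 0.71381
Parallel ([0.60305] and [0.71381]): 1 − (1 − 0.60305)(1 − 0.71381) = 0.88640
Series ([0.88640] and E): 0.88640 × 0.99300 = 0.880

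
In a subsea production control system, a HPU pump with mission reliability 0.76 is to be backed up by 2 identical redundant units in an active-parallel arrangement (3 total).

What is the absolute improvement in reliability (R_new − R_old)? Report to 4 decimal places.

R_before = 0.76
R_after = 1 − (1 − 0.76)^3 = 0.9862
ΔR = 0.9862 − 0.76 = 0.2262

0.2262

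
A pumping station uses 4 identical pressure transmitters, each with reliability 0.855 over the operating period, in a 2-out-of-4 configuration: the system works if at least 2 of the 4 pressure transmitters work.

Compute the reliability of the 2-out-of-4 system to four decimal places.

R = Σ_{i=2}^{4} C(4,i) p^i (1−p)^{4−i} with p = 0.855
C(4,2)·0.855^2·0.145^2 = 0.092219
C(4,3)·0.855^3·0.145^1 = 0.362515
C(4,4)·0.855^4·0.145^0 = 0.534398
Sum = 0.9891

0.9891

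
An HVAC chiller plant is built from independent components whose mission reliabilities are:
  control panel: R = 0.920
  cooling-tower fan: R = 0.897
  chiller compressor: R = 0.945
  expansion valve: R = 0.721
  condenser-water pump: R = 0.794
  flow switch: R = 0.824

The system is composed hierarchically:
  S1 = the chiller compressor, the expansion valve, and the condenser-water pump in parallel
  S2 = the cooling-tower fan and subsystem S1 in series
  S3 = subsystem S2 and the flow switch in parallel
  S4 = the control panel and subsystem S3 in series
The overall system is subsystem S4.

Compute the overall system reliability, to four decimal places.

0.9029

Parallel (chiller compressor, expansion valve, and condenser-water pump): 1 − (1 − 0.945000)(1 − 0.721000)(1 − 0.794000) = 0.996839
Series (cooling-tower fan and [0.996839]): 0.897000 × 0.996839 = 0.894165
Parallel ([0.894165] and flow switch): 1 − (1 − 0.894165)(1 − 0.824000) = 0.981373
Series (control panel and [0.981373]): 0.920000 × 0.981373 = 0.9029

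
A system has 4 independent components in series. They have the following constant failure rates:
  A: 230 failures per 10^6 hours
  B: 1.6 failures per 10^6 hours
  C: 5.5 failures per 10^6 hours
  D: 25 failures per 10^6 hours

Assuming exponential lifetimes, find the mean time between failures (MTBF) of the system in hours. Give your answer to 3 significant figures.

Series of exponential components: λ_sys = Σ λ_i
λ_sys = 0.00023 + 0.0000016 + 0.0000055 + 0.000025 = 2.6210e-04 /h
MTBF = 1 / λ_sys = 3820 h

3820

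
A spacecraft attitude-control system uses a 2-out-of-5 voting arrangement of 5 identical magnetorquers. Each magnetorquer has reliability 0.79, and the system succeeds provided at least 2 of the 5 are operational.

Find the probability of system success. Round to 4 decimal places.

R = Σ_{i=2}^{5} C(5,i) p^i (1−p)^{5−i} with p = 0.79
C(5,2)·0.79^2·0.21^3 = 0.057798
C(5,3)·0.79^3·0.21^2 = 0.217430
C(5,4)·0.79^4·0.21^1 = 0.408976
C(5,5)·0.79^5·0.21^0 = 0.307706
Sum = 0.9919

0.9919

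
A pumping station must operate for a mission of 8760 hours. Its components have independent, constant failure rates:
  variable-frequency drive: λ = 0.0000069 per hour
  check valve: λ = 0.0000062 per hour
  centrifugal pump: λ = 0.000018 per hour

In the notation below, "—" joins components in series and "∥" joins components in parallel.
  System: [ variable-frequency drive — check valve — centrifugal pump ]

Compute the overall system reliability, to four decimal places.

R(variable-frequency drive) = exp(−0.0000069 × 8760) = 0.941346
R(check valve) = exp(−0.0000062 × 8760) = 0.947137
R(centrifugal pump) = exp(−0.000018 × 8760) = 0.854123
Series (variable-frequency drive, check valve, and centrifugal pump): 0.941346 × 0.947137 × 0.854123 = 0.7615

0.7615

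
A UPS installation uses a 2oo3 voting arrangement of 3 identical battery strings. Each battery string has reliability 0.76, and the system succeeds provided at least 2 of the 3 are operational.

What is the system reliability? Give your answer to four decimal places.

R = Σ_{i=2}^{3} C(3,i) p^i (1−p)^{3−i} with p = 0.76
C(3,2)·0.76^2·0.24^1 = 0.415872
C(3,3)·0.76^3·0.24^0 = 0.438976
Sum = 0.8548

0.8548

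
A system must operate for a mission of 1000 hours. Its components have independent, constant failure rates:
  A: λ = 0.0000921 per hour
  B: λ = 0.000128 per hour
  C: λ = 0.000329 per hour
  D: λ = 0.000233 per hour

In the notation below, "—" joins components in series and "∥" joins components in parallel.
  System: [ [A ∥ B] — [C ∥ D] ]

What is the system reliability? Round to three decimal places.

0.932

R(A) = exp(−0.0000921 × 1000) = 0.91201
R(B) = exp(−0.000128 × 1000) = 0.87985
R(C) = exp(−0.000329 × 1000) = 0.71964
R(D) = exp(−0.000233 × 1000) = 0.79215
Parallel (A and B): 1 − (1 − 0.91201)(1 − 0.87985) = 0.98943
Parallel (C and D): 1 − (1 − 0.71964)(1 − 0.79215) = 0.94173
Series ([0.98943] and [0.94173]): 0.98943 × 0.94173 = 0.932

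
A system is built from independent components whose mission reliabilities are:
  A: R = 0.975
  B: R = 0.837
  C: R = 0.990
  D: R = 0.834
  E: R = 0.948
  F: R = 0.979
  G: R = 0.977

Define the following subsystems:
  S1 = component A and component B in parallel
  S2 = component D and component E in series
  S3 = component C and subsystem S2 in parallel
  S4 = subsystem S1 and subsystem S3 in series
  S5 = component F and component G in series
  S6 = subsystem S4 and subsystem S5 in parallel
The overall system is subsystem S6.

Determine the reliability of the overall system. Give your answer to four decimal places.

Parallel (A and B): 1 − (1 − 0.975000)(1 − 0.837000) = 0.995925
Series (D and E): 0.834000 × 0.948000 = 0.790632
Parallel (C and [0.790632]): 1 − (1 − 0.990000)(1 − 0.790632) = 0.997906
Series ([0.995925] and [0.997906]): 0.995925 × 0.997906 = 0.993840
Series (F and G): 0.979000 × 0.977000 = 0.956483
Parallel ([0.993840] and [0.956483]): 1 − (1 − 0.993840)(1 − 0.956483) = 0.9997

0.9997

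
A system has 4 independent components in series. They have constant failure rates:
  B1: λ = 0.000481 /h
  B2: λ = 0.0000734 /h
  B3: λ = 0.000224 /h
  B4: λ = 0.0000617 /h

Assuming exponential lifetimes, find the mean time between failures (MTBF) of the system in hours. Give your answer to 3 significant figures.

Series of exponential components: λ_sys = Σ λ_i
λ_sys = 0.000481 + 0.0000734 + 0.000224 + 0.0000617 = 8.4010e-04 /h
MTBF = 1 / λ_sys = 1190 h

1190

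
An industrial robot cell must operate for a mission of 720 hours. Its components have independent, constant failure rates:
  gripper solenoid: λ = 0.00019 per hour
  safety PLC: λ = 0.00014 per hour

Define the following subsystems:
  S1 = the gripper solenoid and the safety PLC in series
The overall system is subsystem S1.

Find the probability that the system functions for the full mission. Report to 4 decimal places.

0.7885

R(gripper solenoid) = exp(−0.00019 × 720) = 0.872145
R(safety PLC) = exp(−0.00014 × 720) = 0.904114
Series (gripper solenoid and safety PLC): 0.872145 × 0.904114 = 0.7885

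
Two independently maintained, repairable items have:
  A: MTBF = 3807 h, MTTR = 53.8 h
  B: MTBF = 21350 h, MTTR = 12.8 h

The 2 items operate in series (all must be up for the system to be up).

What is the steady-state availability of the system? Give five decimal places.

0.98547

A(A) = MTBF/(MTBF+MTTR) = 3807/(3807+53.8) = 0.986065
A(B) = MTBF/(MTBF+MTTR) = 21350/(21350+12.8) = 0.999401
Series availability: 0.986065 × 0.999401 = 0.98547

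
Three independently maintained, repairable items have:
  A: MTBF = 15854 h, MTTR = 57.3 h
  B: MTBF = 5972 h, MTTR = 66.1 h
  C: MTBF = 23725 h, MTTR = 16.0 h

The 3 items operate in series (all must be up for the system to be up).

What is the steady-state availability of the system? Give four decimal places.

A(A) = MTBF/(MTBF+MTTR) = 15854/(15854+57.3) = 0.996399
A(B) = MTBF/(MTBF+MTTR) = 5972/(5972+66.1) = 0.989053
A(C) = MTBF/(MTBF+MTTR) = 23725/(23725+16.0) = 0.999326
Series availability: 0.996399 × 0.989053 × 0.999326 = 0.9848

0.9848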